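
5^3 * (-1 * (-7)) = 875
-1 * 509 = -509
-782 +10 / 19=-14848 / 19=-781.47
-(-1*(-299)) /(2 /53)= -15847 /2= -7923.50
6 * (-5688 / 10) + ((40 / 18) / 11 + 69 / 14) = -23615149 / 6930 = -3407.67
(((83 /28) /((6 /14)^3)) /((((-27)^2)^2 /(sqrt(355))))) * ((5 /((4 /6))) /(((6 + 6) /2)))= 20335 * sqrt(355) /229582512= 0.00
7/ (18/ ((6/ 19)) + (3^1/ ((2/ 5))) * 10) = 0.05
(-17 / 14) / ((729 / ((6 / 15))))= -17 / 25515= -0.00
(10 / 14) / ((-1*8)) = -0.09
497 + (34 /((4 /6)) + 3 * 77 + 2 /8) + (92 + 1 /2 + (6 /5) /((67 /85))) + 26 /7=1645227 /1876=876.99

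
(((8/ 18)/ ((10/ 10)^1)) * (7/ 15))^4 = 614656/ 332150625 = 0.00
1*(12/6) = 2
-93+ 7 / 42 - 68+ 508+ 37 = 2305 / 6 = 384.17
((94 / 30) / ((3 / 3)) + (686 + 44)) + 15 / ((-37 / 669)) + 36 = 276344 / 555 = 497.92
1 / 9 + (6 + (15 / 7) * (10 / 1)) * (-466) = -805241 / 63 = -12781.60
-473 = -473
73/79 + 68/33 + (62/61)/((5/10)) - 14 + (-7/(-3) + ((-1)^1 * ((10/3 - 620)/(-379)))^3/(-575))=-11902554130229438/1792085977126071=-6.64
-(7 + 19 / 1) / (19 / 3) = -78 / 19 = -4.11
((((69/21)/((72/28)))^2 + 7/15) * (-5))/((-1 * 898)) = 3401/290952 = 0.01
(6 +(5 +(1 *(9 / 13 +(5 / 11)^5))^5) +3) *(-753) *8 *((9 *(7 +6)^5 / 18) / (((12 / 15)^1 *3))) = -716034118396546085100607842162297630 / 108347059433883722041830251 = -6608708368.62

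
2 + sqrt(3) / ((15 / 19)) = 2 + 19 *sqrt(3) / 15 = 4.19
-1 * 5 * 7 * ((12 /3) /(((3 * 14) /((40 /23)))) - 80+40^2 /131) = 21392800 /9039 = 2366.72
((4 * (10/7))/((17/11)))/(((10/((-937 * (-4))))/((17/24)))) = 20614/21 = 981.62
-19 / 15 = -1.27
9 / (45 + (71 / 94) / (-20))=16920 / 84529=0.20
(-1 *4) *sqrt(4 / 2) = -4 *sqrt(2) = -5.66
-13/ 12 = -1.08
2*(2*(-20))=-80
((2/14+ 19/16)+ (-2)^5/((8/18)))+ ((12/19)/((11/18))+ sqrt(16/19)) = -1630043/23408+ 4 * sqrt(19)/19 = -68.72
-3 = -3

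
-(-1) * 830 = 830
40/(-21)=-40/21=-1.90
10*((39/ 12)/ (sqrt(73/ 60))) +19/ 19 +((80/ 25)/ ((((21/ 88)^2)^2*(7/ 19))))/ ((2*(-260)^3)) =1869184634227/ 1869327061875 +65*sqrt(1095)/ 73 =30.46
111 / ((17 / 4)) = 444 / 17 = 26.12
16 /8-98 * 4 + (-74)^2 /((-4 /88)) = -120862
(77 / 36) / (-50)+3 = 5323 / 1800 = 2.96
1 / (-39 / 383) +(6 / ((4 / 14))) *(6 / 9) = 163 / 39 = 4.18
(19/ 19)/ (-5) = -1/ 5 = -0.20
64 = 64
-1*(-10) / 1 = 10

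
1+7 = 8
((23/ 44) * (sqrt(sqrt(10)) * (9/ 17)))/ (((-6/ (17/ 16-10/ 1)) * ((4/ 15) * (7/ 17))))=13455 * 10^(1/ 4)/ 3584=6.68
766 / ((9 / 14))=10724 / 9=1191.56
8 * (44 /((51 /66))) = 7744 /17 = 455.53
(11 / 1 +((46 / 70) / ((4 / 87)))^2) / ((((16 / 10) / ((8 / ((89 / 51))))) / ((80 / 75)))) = 657.95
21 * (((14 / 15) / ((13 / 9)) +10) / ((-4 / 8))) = -29064 / 65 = -447.14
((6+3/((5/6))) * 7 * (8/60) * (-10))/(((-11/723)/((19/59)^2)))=116929344/191455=610.74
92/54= 46/27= 1.70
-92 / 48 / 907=-23 / 10884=-0.00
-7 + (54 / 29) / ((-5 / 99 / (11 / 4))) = -31433 / 290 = -108.39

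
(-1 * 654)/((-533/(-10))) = -12.27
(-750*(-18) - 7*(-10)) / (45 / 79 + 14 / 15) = 16080450 / 1781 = 9028.89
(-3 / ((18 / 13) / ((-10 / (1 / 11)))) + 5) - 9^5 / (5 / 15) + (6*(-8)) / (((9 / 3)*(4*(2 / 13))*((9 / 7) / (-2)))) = -1591769 / 9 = -176863.22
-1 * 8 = -8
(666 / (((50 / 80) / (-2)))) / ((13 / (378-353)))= -53280 / 13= -4098.46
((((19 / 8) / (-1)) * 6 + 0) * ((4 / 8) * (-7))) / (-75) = -133 / 200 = -0.66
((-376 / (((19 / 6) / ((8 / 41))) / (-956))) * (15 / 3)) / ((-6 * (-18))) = 7189120 / 7011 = 1025.41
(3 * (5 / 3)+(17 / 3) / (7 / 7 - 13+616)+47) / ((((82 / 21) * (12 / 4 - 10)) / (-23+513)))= -23089045 / 24764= -932.36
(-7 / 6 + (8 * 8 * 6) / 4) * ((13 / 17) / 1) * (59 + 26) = 36985 / 6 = 6164.17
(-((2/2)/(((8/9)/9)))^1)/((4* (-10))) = 81/320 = 0.25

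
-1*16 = -16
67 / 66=1.02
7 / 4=1.75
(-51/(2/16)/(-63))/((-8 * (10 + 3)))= -17/273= -0.06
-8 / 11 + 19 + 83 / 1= 1114 / 11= 101.27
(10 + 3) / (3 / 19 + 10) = 247 / 193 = 1.28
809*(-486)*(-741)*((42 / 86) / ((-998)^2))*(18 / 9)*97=296731759779 / 10707043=27713.70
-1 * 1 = -1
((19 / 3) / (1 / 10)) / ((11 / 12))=760 / 11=69.09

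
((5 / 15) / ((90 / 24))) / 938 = 2 / 21105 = 0.00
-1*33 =-33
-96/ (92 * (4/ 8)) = -2.09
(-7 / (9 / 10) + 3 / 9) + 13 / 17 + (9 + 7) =1426 / 153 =9.32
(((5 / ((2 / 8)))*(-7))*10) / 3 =-1400 / 3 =-466.67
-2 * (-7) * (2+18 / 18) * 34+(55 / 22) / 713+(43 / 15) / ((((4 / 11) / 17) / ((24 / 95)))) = 990191107 / 677350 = 1461.86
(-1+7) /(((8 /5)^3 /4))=375 /64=5.86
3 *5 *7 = 105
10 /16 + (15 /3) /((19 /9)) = 455 /152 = 2.99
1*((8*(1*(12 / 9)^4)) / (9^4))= 2048 / 531441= 0.00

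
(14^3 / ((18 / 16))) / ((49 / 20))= 8960 / 9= 995.56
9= 9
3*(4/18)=2/3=0.67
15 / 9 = 5 / 3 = 1.67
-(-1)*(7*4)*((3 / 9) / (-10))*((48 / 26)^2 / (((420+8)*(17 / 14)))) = -9408 / 1537055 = -0.01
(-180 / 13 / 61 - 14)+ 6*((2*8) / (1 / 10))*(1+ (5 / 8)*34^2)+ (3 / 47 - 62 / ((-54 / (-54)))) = 25884107083 / 37271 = 694483.84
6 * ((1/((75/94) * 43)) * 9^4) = 1233468/1075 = 1147.41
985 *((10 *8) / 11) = 78800 / 11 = 7163.64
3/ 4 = 0.75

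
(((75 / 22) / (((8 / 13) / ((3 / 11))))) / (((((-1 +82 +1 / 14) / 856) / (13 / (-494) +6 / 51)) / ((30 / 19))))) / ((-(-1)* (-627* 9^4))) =-14362075 / 25682728765419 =-0.00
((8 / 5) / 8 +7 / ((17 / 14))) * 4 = 2028 / 85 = 23.86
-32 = -32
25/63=0.40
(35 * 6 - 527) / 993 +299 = 296590 / 993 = 298.68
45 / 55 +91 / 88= 163 / 88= 1.85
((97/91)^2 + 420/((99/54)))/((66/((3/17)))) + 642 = 21892649447/34068034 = 642.62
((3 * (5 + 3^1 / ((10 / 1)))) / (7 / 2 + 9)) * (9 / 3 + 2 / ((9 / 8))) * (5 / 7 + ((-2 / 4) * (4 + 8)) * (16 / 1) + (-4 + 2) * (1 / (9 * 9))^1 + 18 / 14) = -17356864 / 30375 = -571.42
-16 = -16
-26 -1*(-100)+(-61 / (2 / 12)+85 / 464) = -135403 / 464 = -291.82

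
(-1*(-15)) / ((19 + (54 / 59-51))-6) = -885 / 2188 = -0.40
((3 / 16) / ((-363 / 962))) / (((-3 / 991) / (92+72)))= 19543511 / 726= 26919.44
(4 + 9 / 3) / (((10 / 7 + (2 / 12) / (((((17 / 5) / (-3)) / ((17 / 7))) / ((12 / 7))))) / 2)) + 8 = 25.15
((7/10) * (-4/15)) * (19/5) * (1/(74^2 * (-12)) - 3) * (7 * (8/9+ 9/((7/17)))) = 37572143693/110889000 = 338.83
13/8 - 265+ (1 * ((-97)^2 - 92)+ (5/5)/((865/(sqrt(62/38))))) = sqrt(589)/16435+ 72429/8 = 9053.63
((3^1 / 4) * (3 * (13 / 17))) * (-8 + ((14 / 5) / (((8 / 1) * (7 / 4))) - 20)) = -16263 / 340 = -47.83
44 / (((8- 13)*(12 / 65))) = -143 / 3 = -47.67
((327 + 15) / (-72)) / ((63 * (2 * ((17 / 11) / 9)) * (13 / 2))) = -0.03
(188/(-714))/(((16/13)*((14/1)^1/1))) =-611/39984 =-0.02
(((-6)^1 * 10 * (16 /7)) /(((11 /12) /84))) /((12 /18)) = -18850.91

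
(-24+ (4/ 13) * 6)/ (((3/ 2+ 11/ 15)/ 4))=-34560/ 871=-39.68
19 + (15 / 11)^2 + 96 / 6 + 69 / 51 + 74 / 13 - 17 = 719460 / 26741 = 26.90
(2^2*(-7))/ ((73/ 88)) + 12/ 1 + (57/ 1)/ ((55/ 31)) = 41651/ 4015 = 10.37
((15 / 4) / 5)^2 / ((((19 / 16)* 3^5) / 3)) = 0.01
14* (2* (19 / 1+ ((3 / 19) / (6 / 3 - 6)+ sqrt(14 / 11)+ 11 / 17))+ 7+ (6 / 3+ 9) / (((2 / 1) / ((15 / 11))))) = 28* sqrt(154) / 11+ 242900 / 323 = 783.60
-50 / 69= -0.72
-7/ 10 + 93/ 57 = 177/ 190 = 0.93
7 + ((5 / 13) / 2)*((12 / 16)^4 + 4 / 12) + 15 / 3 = 242111 / 19968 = 12.12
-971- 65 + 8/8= -1035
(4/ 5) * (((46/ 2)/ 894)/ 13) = 0.00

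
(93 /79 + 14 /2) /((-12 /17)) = -5491 /474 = -11.58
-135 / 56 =-2.41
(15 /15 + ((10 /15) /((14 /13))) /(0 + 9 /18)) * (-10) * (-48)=7520 /7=1074.29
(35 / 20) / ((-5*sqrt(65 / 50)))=-7*sqrt(130) / 260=-0.31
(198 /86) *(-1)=-2.30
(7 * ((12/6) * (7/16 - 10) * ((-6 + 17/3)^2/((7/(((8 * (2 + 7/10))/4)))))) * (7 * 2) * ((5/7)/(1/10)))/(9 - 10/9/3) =-61965/466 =-132.97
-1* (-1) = 1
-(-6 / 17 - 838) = 14252 / 17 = 838.35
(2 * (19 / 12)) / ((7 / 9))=57 / 14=4.07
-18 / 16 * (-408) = 459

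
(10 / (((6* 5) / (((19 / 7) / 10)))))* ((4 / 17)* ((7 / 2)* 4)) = 0.30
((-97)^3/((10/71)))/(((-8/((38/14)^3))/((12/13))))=1333385134791/89180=14951616.22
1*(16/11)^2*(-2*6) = -3072/121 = -25.39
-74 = -74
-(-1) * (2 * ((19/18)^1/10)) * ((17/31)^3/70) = 93347/187683300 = 0.00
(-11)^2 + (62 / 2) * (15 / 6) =397 / 2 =198.50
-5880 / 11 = -534.55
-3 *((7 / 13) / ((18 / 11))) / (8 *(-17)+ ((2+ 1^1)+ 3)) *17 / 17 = 0.01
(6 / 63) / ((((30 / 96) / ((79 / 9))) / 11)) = 27808 / 945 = 29.43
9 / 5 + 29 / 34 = 451 / 170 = 2.65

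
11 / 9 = 1.22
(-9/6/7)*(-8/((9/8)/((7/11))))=32/33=0.97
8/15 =0.53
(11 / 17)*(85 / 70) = 11 / 14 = 0.79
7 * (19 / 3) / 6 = 133 / 18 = 7.39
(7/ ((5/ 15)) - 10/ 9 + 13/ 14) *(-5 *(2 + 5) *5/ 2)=-65575/ 36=-1821.53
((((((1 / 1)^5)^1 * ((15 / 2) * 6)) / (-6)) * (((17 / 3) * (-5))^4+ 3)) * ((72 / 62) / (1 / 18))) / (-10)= 313205208 / 31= 10103393.81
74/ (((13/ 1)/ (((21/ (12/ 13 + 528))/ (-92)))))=-259/ 105432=-0.00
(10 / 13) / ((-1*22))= -5 / 143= -0.03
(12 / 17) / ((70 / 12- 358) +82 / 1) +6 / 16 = 82095 / 220456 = 0.37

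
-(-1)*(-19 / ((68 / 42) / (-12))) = 2394 / 17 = 140.82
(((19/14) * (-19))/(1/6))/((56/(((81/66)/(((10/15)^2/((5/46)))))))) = -1315845/1586816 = -0.83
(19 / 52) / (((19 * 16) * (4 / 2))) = 1 / 1664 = 0.00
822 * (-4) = -3288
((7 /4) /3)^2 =49 /144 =0.34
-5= -5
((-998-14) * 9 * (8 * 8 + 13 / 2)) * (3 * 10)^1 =-19263420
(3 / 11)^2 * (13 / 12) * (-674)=-13143 / 242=-54.31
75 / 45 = 5 / 3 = 1.67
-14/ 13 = -1.08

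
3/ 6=1/ 2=0.50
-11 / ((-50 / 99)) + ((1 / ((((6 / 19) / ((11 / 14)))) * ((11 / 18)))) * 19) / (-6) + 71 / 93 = 628253 / 65100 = 9.65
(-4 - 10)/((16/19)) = -133/8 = -16.62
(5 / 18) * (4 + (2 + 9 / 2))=35 / 12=2.92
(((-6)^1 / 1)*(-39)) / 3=78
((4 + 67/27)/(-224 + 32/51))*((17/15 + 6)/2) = -63665/615168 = -0.10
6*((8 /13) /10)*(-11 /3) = -88 /65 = -1.35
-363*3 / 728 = -1089 / 728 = -1.50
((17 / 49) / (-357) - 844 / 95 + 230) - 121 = 9786724 / 97755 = 100.11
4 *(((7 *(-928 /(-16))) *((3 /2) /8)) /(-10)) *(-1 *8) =1218 /5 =243.60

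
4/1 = 4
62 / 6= 31 / 3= 10.33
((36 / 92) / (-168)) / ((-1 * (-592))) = -3 / 762496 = -0.00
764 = 764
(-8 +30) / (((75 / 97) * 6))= 1067 / 225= 4.74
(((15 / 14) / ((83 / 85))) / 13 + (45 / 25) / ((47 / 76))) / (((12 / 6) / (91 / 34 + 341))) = 24847285473 / 48278776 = 514.66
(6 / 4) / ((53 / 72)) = 108 / 53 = 2.04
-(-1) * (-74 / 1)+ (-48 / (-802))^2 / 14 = -83294630 / 1125607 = -74.00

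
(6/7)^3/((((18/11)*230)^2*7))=121/190519350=0.00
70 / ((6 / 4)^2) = 280 / 9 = 31.11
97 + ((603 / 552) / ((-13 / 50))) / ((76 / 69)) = 368269 / 3952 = 93.19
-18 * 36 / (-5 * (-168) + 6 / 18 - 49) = -972 / 1187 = -0.82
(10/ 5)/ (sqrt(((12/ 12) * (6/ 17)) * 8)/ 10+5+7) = 850/ 5099 - 5 * sqrt(51)/ 15297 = 0.16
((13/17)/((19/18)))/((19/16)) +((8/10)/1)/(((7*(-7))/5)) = 158908/300713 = 0.53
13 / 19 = 0.68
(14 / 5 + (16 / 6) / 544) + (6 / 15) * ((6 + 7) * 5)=28.80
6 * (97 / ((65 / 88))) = 51216 / 65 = 787.94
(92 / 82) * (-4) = -4.49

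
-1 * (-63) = 63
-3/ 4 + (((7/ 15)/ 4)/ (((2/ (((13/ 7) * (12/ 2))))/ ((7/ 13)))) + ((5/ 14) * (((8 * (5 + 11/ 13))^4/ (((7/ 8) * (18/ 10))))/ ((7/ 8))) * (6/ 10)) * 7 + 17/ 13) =5207672.10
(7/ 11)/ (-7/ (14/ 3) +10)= 14/ 187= 0.07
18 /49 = 0.37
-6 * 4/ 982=-12/ 491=-0.02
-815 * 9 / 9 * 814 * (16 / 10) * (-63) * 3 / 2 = 100307592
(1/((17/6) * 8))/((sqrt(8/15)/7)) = 0.42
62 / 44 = 31 / 22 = 1.41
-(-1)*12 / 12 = 1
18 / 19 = 0.95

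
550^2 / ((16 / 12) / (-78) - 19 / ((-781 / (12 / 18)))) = -1382077125 / 4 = -345519281.25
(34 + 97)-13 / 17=2214 / 17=130.24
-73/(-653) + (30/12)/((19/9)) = 32159/24814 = 1.30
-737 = -737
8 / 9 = 0.89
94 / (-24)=-47 / 12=-3.92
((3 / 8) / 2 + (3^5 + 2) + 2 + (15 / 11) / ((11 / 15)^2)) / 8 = 5318105 / 170368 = 31.22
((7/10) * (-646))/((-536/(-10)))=-2261/268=-8.44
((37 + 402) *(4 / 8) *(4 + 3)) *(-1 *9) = -27657 / 2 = -13828.50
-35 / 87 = -0.40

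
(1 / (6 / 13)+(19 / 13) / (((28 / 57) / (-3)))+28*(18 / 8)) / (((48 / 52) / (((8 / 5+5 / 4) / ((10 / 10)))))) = 173.64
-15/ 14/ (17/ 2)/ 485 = -0.00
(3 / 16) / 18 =1 / 96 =0.01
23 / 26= 0.88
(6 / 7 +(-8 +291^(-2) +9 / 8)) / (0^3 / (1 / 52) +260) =-28537441 / 1232955360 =-0.02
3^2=9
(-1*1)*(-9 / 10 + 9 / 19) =81 / 190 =0.43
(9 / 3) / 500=3 / 500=0.01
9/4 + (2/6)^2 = 2.36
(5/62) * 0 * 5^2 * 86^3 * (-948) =0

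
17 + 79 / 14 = 317 / 14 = 22.64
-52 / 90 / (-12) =13 / 270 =0.05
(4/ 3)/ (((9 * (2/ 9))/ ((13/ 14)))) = 13/ 21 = 0.62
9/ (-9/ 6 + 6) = 2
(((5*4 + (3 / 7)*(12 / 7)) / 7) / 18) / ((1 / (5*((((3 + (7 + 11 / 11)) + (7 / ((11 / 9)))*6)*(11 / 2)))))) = 633730 / 3087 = 205.29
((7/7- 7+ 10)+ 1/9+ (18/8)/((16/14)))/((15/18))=1751/240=7.30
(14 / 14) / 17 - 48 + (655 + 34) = 10898 / 17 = 641.06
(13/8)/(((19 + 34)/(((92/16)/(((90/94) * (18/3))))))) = 14053/457920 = 0.03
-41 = -41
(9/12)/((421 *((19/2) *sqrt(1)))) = 3/15998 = 0.00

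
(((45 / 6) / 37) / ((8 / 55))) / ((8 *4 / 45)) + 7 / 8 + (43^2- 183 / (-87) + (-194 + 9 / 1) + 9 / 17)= 15591812193 / 9339392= 1669.47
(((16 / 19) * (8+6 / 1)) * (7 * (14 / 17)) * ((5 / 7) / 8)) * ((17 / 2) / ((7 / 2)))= 280 / 19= 14.74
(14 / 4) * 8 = 28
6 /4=3 /2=1.50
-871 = -871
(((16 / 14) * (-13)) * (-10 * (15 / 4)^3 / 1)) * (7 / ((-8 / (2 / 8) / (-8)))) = 219375 / 16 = 13710.94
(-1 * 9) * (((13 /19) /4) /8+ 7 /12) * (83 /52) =-274647 /31616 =-8.69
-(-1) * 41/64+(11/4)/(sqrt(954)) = 11 * sqrt(106)/1272+41/64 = 0.73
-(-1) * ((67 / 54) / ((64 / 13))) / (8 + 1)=871 / 31104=0.03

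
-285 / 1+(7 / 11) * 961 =326.55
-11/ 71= -0.15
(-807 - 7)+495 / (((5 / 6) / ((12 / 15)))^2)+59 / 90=-803593 / 2250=-357.15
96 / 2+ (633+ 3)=684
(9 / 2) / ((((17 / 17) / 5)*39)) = 15 / 26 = 0.58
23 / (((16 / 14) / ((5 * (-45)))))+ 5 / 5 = -36217 / 8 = -4527.12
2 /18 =1 /9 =0.11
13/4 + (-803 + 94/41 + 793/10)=-588889/820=-718.16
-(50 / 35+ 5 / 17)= -205 / 119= -1.72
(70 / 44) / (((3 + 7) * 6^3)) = 0.00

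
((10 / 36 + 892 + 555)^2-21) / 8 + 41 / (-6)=678630085 / 2592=261817.16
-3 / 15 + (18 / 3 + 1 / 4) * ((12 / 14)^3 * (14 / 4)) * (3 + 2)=16826 / 245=68.68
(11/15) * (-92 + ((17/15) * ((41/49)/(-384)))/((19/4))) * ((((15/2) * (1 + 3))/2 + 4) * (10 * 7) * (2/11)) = -123339577/7560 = -16314.76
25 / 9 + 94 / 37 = 1771 / 333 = 5.32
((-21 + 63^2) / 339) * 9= 11844 / 113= 104.81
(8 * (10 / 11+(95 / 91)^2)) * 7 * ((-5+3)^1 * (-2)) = 5826720 / 13013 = 447.76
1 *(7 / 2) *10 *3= 105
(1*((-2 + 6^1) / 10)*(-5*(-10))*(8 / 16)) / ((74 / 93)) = 465 / 37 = 12.57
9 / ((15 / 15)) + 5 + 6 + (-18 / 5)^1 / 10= 491 / 25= 19.64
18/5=3.60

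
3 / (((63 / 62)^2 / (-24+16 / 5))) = -399776 / 6615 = -60.43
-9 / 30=-3 / 10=-0.30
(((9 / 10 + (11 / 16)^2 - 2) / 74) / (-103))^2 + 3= 285547974481609 / 95182657945600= 3.00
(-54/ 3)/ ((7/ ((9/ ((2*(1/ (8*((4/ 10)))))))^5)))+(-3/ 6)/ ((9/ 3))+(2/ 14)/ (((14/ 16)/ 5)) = -1462797132917/ 918750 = -1592160.14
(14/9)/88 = 7/396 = 0.02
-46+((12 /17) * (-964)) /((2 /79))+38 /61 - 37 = -27958521 /1037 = -26960.97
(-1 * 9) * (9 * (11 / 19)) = -891 / 19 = -46.89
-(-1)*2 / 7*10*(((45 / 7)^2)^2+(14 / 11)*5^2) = 918944500 / 184877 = 4970.57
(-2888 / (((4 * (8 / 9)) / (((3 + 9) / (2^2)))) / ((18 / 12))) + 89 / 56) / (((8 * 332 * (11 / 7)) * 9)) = -102299 / 1051776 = -0.10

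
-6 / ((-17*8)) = 3 / 68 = 0.04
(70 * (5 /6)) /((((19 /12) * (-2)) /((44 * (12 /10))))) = -18480 /19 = -972.63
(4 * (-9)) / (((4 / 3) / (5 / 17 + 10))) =-4725 / 17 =-277.94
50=50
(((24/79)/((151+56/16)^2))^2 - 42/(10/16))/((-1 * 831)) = 2124148466117584/26267371656963795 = 0.08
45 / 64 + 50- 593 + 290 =-16147 / 64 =-252.30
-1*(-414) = 414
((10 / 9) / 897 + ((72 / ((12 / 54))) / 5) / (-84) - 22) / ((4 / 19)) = -122242789 / 1130220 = -108.16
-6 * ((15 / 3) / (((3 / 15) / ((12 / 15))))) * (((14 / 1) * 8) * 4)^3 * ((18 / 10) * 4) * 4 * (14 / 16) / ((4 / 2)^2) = -67976036352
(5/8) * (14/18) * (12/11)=0.53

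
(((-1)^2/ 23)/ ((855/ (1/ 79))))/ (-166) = -1/ 257886810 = -0.00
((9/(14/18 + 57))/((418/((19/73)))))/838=81/699830560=0.00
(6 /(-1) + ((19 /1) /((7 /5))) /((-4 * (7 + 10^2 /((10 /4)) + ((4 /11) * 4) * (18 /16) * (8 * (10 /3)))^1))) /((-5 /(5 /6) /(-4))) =-168541 /41874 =-4.02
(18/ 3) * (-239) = -1434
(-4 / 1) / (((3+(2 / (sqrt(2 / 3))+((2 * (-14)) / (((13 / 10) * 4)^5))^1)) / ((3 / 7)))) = -316846249920096 / 182556159104431+105875321740032 * sqrt(6) / 182556159104431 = -0.32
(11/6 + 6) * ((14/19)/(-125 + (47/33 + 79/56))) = -202664/4289459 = -0.05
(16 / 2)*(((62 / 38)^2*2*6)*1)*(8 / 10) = 369024 / 1805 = 204.45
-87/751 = -0.12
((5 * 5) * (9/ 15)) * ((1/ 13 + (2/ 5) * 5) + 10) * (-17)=-40035/ 13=-3079.62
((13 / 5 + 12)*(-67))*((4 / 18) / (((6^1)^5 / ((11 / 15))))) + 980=2571858199 / 2624400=979.98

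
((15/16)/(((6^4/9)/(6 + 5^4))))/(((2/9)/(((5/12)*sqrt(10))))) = 15775*sqrt(10)/2048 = 24.36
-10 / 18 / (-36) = 5 / 324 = 0.02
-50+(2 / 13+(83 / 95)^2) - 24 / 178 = -513927127 / 10441925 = -49.22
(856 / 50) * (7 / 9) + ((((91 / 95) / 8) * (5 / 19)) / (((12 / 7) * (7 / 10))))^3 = 1731989312950463 / 130072451788800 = 13.32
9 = 9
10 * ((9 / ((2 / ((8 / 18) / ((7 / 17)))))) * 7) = 340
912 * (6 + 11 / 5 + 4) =55632 / 5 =11126.40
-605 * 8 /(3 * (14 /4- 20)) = 880 /9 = 97.78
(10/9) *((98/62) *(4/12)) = 490/837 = 0.59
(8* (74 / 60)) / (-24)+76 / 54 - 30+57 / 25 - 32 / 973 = -35146121 / 1313550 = -26.76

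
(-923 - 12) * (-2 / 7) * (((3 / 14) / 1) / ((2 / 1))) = 2805 / 98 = 28.62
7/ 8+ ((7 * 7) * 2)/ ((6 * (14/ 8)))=245/ 24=10.21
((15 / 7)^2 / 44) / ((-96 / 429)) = -2925 / 6272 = -0.47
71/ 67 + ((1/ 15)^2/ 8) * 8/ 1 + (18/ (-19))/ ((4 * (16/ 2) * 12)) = 19461847/ 18331200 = 1.06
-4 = -4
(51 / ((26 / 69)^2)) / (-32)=-11.22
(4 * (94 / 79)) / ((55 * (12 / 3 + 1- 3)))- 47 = -46.96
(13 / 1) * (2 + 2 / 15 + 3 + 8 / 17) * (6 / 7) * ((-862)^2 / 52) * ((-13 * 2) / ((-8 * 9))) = 3450882097 / 10710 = 322211.21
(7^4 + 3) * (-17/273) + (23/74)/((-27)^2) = -734886283/4909086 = -149.70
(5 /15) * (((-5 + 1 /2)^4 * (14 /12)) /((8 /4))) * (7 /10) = 35721 /640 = 55.81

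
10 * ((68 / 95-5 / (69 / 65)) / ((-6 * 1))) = 26183 / 3933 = 6.66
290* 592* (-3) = -515040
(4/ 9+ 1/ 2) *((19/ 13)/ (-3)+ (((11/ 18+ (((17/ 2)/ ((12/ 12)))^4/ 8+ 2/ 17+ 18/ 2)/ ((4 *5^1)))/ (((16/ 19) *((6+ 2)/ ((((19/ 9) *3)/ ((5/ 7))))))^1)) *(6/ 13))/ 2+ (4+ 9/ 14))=328232245937/ 24153292800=13.59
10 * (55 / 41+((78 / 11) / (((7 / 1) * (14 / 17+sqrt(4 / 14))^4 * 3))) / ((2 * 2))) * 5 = 16589410164963275 / 44812436773324 - 22045942156875 * sqrt(14) / 273246565691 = 68.31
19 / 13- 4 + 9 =84 / 13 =6.46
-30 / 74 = -15 / 37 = -0.41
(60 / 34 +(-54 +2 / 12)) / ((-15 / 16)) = 42488 / 765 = 55.54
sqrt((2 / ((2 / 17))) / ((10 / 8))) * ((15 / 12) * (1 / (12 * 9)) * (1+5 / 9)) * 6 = 7 * sqrt(85) / 162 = 0.40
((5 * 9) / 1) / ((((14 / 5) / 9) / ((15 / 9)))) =3375 / 14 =241.07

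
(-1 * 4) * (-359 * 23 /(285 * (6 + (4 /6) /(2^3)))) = 132112 /6935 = 19.05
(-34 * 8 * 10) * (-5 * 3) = 40800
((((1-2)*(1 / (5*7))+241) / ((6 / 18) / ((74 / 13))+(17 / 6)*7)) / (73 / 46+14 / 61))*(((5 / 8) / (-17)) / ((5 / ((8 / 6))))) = -9517769 / 145570320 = -0.07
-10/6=-5/3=-1.67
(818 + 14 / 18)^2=54302161 / 81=670397.05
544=544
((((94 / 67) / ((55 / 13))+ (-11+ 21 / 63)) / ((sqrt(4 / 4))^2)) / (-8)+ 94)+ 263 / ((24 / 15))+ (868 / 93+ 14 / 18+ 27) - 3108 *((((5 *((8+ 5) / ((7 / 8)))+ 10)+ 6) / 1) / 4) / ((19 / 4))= -72954832957 / 5041080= -14472.06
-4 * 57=-228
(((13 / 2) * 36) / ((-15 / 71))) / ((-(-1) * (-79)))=5538 / 395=14.02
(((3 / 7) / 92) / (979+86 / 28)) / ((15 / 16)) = 0.00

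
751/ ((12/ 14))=5257/ 6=876.17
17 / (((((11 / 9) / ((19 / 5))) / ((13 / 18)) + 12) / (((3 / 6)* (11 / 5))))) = 46189 / 30740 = 1.50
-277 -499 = -776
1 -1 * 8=-7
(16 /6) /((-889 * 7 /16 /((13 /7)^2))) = -21632 /914781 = -0.02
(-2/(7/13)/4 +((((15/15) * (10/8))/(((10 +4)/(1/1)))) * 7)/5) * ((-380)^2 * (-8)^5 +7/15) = 212926463979/56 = 3802258285.34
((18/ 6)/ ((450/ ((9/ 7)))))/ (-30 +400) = 3/ 129500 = 0.00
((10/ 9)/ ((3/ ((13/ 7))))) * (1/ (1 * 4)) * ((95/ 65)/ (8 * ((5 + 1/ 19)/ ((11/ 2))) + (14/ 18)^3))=0.03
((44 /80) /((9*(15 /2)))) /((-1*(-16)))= 11 /21600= 0.00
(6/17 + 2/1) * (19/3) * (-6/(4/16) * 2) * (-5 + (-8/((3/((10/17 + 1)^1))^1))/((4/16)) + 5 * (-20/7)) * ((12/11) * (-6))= -3774366720/22253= -169611.59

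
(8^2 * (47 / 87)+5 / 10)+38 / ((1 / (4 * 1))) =32551 / 174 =187.07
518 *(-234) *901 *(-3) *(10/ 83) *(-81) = -265385189160/ 83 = -3197411917.59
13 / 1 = 13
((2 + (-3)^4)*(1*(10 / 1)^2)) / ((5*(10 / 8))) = 1328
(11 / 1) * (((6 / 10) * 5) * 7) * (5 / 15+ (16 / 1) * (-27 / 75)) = -31339 / 25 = -1253.56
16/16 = 1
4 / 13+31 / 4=419 / 52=8.06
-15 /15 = -1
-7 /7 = -1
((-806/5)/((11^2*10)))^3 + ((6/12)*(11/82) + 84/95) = 81847010163693/86252876187500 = 0.95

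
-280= -280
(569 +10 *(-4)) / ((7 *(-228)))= -529 / 1596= -0.33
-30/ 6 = -5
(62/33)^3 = 238328/35937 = 6.63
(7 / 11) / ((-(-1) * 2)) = 7 / 22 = 0.32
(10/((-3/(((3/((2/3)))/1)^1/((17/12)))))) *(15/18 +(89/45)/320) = -12089/1360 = -8.89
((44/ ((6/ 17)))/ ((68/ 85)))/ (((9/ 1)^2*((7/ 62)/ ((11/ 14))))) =318835/ 23814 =13.39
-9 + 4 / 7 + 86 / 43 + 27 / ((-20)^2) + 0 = -17811 / 2800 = -6.36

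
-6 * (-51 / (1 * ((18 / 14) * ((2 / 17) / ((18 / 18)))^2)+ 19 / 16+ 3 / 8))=9904608 / 51151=193.63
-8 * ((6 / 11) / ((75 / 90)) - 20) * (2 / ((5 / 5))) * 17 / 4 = 72352 / 55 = 1315.49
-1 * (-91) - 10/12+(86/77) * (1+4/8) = 42431/462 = 91.84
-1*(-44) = 44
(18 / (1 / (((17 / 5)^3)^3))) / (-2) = -1067290888473 / 1953125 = -546452.93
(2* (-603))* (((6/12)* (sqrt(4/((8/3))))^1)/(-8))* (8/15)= 201* sqrt(6)/10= 49.23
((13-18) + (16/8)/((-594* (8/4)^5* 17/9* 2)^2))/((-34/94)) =605875691473/43829305344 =13.82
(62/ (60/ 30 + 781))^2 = 3844/ 613089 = 0.01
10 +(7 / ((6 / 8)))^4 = 615466 / 81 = 7598.35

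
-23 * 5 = -115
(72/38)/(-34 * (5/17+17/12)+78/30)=-1080/31673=-0.03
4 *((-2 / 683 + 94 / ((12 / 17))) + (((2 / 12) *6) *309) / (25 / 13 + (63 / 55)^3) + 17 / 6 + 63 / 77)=25275647641746 / 27835612409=908.03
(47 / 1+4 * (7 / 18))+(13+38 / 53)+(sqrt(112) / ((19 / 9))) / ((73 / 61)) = 66.46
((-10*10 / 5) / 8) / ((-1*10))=1 / 4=0.25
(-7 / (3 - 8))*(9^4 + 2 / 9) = 413357 / 45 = 9185.71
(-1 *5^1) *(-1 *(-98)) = -490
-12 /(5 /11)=-132 /5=-26.40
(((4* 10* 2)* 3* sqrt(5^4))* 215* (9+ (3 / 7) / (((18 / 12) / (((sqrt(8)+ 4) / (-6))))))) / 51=79550000 / 357 - 860000* sqrt(2) / 357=219422.34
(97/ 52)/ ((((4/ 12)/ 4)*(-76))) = -291/ 988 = -0.29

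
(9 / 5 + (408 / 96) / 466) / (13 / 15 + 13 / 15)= 3891 / 3728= 1.04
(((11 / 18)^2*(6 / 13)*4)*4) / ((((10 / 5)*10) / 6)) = 484 / 585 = 0.83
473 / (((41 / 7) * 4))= 3311 / 164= 20.19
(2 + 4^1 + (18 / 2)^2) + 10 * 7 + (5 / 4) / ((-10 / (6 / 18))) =3767 / 24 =156.96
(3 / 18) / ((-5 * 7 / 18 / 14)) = -1.20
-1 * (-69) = 69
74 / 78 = 37 / 39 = 0.95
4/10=2/5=0.40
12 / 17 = 0.71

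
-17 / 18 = -0.94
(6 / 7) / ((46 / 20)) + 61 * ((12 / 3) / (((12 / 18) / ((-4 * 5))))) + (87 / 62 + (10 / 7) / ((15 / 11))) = -31302881 / 4278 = -7317.18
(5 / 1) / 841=0.01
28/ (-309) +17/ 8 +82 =207733/ 2472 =84.03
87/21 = 29/7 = 4.14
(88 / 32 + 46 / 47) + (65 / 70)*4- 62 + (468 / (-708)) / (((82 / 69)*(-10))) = -54.50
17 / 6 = 2.83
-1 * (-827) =827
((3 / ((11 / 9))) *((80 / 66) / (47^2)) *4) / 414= 80 / 6147647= 0.00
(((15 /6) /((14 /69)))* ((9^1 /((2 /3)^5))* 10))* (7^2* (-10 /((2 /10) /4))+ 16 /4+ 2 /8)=-147820806225 /1792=-82489289.19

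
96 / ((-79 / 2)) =-192 / 79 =-2.43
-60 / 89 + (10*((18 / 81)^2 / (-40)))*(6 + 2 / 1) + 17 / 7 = 83549 / 50463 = 1.66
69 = 69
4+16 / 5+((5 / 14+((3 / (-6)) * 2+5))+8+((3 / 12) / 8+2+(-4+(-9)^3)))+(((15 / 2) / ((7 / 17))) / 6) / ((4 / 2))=-113583 / 160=-709.89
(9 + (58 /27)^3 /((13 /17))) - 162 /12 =4330897 /511758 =8.46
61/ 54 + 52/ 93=2827/ 1674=1.69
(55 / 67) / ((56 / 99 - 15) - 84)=-1089 / 130583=-0.01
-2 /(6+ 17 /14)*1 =-28 /101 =-0.28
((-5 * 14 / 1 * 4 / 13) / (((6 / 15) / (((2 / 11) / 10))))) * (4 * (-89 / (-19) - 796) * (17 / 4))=13170.15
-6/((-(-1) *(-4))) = 3/2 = 1.50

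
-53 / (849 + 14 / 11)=-583 / 9353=-0.06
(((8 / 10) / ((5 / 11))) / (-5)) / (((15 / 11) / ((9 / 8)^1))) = -363 / 1250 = -0.29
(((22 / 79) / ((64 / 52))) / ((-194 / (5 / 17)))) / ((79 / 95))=-67925 / 164662544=-0.00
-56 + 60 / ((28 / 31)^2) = 3439 / 196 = 17.55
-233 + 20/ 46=-5349/ 23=-232.57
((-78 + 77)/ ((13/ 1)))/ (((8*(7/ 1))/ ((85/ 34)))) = -5/ 1456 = -0.00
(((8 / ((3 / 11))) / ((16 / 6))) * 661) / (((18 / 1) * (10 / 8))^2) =29084 / 2025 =14.36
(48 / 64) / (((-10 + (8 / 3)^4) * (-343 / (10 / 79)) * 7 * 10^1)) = -243 / 2493140776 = -0.00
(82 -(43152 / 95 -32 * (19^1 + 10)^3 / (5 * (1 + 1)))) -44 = 7374714 / 95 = 77628.57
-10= -10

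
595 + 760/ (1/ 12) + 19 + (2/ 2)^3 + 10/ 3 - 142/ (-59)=1724111/ 177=9740.74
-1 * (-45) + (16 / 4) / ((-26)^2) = 45.01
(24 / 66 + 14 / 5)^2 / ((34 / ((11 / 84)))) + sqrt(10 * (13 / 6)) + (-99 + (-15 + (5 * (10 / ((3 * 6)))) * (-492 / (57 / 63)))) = -2020131763 / 1243550 + sqrt(195) / 3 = -1619.83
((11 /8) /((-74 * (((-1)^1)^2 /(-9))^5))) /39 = 216513 /7696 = 28.13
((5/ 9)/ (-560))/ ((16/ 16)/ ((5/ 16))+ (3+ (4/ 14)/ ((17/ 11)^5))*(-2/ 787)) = -5587137295/ 17978469756192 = -0.00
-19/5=-3.80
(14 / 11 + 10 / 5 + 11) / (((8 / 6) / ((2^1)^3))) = 942 / 11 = 85.64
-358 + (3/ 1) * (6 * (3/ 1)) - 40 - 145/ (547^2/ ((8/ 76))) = -1955630314/ 5684971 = -344.00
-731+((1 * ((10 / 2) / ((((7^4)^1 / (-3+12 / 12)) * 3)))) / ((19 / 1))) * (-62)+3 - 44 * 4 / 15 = -506185324 / 684285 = -739.73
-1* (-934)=934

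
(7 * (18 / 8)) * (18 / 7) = 81 / 2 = 40.50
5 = 5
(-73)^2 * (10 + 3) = 69277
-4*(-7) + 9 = 37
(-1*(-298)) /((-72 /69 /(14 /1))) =-23989 /6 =-3998.17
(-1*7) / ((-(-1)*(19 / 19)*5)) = -1.40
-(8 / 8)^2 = -1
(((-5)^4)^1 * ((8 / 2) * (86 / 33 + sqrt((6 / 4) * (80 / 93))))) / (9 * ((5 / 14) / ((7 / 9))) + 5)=98000 * sqrt(310) / 5549 + 4214000 / 5907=1024.34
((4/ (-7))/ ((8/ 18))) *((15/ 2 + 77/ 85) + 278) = -438201/ 1190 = -368.24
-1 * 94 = -94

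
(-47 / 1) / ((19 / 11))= -517 / 19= -27.21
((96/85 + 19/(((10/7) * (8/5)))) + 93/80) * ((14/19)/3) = 50477/19380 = 2.60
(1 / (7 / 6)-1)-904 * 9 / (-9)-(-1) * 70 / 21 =19051 / 21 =907.19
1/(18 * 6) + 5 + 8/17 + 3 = 8.48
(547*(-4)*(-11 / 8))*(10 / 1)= 30085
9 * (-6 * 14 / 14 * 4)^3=-124416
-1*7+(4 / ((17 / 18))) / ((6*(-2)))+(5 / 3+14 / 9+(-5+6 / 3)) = -7.13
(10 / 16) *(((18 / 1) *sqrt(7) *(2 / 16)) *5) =225 *sqrt(7) / 32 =18.60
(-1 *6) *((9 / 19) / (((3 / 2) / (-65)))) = 2340 / 19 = 123.16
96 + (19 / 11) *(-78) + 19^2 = 3545 / 11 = 322.27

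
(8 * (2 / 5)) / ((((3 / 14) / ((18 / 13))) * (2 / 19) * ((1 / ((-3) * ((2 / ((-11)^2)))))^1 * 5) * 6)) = -12768 / 39325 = -0.32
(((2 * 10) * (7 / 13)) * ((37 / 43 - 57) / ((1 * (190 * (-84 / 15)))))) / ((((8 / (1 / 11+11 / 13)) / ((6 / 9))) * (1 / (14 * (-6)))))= -5660830 / 1518803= -3.73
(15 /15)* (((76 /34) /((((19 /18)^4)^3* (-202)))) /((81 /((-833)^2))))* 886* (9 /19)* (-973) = 4522881354824013451812864 /223544806825682261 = 20232549.43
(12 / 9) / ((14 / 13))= 26 / 21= 1.24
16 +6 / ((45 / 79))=398 / 15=26.53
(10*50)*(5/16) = 625/4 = 156.25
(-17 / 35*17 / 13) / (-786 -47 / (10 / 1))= 578 / 719537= 0.00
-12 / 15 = -4 / 5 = -0.80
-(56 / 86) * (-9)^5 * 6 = 9920232 / 43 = 230703.07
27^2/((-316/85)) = -61965/316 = -196.09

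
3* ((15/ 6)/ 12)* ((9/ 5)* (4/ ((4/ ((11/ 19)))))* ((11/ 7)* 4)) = 1089/ 266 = 4.09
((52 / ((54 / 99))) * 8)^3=11977551872 / 27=443613032.30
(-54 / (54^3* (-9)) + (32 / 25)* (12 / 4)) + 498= 329257249 / 656100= 501.84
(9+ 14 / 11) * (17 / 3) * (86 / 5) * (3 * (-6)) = -991236 / 55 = -18022.47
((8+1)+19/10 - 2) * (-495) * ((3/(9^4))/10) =-979/4860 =-0.20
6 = 6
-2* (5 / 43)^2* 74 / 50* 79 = -5846 / 1849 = -3.16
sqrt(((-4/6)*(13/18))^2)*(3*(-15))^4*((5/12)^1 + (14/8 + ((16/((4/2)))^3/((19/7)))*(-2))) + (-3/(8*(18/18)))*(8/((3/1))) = -28142083163/38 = -740581135.87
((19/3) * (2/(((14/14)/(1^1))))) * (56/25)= 2128/75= 28.37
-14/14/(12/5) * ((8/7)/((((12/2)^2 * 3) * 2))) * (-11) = 55/2268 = 0.02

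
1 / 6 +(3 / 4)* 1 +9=119 / 12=9.92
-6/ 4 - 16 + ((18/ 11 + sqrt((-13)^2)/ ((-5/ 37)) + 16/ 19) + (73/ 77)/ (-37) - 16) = -68880157/ 541310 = -127.25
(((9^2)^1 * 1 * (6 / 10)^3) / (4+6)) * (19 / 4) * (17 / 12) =235467 / 20000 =11.77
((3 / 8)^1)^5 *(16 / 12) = 81 / 8192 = 0.01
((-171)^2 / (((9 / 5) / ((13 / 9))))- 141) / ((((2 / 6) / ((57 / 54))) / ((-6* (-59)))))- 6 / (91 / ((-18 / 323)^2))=248230465855612 / 9493939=26146204.00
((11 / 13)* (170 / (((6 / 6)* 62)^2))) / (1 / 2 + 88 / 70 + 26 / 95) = 621775 / 33743593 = 0.02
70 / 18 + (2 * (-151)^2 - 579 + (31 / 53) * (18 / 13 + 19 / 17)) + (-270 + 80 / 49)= 231204704267 / 5165433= 44759.99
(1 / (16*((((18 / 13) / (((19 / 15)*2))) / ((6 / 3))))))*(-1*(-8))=247 / 135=1.83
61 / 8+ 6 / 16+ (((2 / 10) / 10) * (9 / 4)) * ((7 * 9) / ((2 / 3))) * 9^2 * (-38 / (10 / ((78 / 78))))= -1300.92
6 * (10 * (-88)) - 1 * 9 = -5289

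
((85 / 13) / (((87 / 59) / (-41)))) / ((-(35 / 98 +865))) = 575722 / 2740413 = 0.21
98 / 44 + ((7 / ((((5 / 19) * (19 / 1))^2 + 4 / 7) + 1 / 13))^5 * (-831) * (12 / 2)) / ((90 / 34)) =-1190347531956155923 / 1904745483159734160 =-0.62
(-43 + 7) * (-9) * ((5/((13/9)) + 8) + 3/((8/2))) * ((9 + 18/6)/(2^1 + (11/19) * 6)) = 2931795/338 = 8673.95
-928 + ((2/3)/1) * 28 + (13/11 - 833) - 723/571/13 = -1741.25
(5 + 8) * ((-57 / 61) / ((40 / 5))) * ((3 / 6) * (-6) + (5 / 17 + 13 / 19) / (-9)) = 117481 / 24888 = 4.72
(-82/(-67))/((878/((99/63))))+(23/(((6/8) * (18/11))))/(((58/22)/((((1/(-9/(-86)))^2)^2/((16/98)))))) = 383955122080432001/1057716216333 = 363003.91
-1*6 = -6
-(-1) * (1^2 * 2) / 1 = 2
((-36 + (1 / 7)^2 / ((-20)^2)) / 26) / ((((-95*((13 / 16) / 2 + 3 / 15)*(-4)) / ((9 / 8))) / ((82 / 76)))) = -260366031 / 35689326400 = -0.01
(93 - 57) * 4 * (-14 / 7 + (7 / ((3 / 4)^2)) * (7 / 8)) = 1280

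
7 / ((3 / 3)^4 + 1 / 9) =63 / 10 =6.30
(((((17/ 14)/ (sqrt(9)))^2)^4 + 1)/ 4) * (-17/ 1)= -164723671815569/ 38730607985664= -4.25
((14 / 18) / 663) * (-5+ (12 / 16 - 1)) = -0.01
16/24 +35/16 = 137/48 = 2.85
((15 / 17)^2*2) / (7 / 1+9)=225 / 2312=0.10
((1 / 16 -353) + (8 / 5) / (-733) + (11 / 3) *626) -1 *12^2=316373411 / 175920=1798.39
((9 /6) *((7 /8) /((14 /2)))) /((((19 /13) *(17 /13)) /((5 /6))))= 845 /10336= 0.08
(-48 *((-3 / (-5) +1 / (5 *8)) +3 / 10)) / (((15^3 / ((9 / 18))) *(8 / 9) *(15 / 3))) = -37 / 25000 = -0.00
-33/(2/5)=-165/2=-82.50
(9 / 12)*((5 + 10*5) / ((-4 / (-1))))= 165 / 16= 10.31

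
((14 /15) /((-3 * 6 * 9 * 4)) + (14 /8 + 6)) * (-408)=-1280372 /405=-3161.41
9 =9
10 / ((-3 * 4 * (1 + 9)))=-1 / 12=-0.08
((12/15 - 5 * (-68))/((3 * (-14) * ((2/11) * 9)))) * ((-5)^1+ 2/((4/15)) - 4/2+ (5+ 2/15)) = -131989/4725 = -27.93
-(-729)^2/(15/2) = -354294/5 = -70858.80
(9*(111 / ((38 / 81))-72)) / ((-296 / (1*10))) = -281475 / 5624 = -50.05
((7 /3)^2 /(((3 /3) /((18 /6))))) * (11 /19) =9.46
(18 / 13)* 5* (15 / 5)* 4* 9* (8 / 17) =351.86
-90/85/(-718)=9/6103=0.00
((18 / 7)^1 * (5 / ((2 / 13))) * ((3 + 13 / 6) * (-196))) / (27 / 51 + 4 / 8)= -82212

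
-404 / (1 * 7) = -404 / 7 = -57.71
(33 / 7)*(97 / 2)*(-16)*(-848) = 21715584 / 7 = 3102226.29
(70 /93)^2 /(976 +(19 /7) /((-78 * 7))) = 6242600 /10754319399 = 0.00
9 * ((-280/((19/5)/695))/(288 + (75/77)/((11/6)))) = -412065500/257963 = -1597.38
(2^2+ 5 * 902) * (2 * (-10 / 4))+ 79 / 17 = -383611 / 17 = -22565.35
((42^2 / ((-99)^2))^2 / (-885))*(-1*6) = 76832 / 349846695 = 0.00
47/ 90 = 0.52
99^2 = 9801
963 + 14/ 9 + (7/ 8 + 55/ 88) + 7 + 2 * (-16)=16939/ 18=941.06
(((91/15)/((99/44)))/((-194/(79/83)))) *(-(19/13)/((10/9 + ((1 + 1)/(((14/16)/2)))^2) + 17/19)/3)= 19564034/69528395745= 0.00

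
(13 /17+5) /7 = 14 /17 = 0.82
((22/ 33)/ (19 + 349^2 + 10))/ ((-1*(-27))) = 1/ 4934115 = 0.00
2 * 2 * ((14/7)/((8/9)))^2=81/4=20.25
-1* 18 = -18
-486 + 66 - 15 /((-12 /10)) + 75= -665 /2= -332.50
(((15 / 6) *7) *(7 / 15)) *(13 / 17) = 637 / 102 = 6.25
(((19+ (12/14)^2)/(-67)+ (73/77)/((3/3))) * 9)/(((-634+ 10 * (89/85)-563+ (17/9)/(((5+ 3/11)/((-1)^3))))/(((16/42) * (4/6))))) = -3350822400/2662506292831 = -0.00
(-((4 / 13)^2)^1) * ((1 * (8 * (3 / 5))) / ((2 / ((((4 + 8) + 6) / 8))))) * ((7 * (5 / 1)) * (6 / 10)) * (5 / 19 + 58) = -10042704 / 16055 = -625.52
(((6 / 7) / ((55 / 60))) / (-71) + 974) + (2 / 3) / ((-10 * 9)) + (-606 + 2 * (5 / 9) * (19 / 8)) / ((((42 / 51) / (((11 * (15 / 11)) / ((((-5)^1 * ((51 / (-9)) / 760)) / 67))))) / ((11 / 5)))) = -32068302510262 / 738045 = -43450335.02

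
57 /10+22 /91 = 5407 /910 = 5.94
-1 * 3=-3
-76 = -76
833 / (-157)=-833 / 157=-5.31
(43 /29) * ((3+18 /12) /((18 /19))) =817 /116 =7.04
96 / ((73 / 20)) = 1920 / 73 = 26.30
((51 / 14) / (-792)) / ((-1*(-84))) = -17 / 310464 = -0.00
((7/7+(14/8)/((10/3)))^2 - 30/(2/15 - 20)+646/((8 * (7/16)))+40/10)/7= 321089003/11681600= 27.49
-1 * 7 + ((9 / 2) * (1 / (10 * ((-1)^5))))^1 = -149 / 20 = -7.45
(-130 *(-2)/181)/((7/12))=3120/1267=2.46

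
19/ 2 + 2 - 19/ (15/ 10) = -7/ 6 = -1.17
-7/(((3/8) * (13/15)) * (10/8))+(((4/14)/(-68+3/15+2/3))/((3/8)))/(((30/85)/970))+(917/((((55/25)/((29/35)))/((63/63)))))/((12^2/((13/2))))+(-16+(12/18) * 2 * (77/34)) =-226096501097/4935202272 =-45.81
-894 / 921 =-298 / 307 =-0.97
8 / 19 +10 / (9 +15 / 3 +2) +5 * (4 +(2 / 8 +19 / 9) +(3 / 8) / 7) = 39644 / 1197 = 33.12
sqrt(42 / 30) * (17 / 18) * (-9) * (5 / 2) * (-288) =1224 * sqrt(35) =7241.28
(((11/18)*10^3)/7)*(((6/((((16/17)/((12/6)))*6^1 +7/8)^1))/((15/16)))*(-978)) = -1560627200/10563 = -147744.69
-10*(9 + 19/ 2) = -185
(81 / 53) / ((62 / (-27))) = -0.67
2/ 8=1/ 4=0.25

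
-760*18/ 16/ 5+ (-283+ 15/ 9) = -1357/ 3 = -452.33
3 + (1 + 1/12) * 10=83/6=13.83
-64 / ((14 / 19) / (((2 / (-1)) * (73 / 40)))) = 11096 / 35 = 317.03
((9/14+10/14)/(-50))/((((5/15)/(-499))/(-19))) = -540417/700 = -772.02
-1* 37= -37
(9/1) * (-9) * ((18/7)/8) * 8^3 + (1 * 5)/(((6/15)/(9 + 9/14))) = -52839/4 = -13209.75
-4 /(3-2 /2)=-2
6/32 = 3/16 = 0.19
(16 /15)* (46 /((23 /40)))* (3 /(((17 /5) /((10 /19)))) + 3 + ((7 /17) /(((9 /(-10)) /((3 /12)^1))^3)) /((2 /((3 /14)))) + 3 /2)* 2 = 199463056 /235467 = 847.10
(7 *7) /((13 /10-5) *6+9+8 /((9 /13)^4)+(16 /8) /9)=1607445 /716704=2.24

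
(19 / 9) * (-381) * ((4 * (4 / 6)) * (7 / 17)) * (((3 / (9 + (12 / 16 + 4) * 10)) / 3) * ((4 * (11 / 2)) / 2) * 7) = -20809712 / 17289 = -1203.64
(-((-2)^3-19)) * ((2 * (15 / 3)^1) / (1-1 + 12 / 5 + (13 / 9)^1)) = 12150 / 173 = 70.23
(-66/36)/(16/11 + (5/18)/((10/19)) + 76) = -726/30881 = -0.02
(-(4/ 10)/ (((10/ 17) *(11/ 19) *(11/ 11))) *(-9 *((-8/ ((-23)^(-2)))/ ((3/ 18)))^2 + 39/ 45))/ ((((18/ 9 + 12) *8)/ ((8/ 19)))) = 1479709658659/ 57750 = 25622678.07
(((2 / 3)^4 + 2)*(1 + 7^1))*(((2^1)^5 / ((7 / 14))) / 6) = 45568 / 243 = 187.52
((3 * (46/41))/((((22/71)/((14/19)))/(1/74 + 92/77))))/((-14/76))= -67459230/1284899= -52.50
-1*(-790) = 790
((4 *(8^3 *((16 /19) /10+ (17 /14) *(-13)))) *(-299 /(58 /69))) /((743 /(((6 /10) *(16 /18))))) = 588236353536 /71643775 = 8210.57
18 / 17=1.06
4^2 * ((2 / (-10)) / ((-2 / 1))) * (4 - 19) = -24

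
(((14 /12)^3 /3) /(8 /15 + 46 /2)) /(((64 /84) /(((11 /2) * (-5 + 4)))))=-132055 /813312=-0.16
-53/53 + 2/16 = -7/8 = -0.88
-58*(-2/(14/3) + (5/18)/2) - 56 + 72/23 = -36.07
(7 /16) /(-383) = -7 /6128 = -0.00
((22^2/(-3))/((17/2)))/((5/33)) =-10648/85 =-125.27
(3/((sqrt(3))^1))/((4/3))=3 * sqrt(3)/4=1.30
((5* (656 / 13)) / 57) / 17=3280 / 12597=0.26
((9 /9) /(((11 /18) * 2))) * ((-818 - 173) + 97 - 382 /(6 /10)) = -13776 /11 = -1252.36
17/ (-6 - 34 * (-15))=17/ 504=0.03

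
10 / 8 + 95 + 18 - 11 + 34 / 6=1307 / 12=108.92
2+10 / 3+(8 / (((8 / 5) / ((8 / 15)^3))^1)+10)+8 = 16262 / 675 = 24.09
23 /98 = 0.23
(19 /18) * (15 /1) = 95 /6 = 15.83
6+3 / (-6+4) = 9 / 2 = 4.50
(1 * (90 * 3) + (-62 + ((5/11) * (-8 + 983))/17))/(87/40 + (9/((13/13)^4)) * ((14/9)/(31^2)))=1682557240/15739229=106.90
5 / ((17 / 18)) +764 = 13078 / 17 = 769.29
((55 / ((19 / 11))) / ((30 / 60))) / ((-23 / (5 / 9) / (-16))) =96800 / 3933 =24.61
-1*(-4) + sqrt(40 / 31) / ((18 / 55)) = 55*sqrt(310) / 279 + 4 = 7.47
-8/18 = -0.44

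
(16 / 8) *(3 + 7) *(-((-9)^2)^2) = -131220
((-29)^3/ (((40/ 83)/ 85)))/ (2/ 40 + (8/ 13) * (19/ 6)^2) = -20131534215/ 29114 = -691472.63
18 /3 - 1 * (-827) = 833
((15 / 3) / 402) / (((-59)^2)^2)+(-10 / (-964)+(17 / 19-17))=-179499297249911 / 11152564599819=-16.09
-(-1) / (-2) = -1 / 2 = -0.50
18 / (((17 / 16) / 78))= 22464 / 17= 1321.41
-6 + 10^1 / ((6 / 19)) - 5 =62 / 3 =20.67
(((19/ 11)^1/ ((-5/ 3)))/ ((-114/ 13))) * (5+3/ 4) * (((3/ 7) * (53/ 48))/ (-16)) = -15847/ 788480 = -0.02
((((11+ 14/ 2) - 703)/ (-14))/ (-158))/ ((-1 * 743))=685/ 1643516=0.00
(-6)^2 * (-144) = -5184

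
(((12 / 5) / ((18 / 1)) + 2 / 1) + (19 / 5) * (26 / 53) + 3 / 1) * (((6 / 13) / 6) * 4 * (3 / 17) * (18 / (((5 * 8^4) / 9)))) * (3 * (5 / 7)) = 1351809 / 209896960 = 0.01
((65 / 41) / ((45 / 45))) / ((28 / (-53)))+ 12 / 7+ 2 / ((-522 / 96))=-23605 / 14268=-1.65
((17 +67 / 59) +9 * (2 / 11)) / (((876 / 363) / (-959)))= -33841192 / 4307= -7857.25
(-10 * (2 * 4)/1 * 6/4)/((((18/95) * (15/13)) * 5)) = -988/9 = -109.78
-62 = -62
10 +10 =20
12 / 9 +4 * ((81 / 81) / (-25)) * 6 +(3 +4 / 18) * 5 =3709 / 225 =16.48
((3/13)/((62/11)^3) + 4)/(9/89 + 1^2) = 22517089/6196528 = 3.63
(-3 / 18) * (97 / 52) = -97 / 312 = -0.31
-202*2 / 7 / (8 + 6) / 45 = -202 / 2205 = -0.09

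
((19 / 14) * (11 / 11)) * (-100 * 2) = -1900 / 7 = -271.43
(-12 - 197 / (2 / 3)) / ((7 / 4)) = -1230 / 7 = -175.71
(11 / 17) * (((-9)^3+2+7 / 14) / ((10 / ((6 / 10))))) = -47949 / 1700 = -28.21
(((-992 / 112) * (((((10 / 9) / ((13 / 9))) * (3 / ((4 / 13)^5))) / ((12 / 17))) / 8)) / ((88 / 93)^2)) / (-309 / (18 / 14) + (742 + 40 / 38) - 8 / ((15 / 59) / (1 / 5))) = -927544576183875 / 314139596029952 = -2.95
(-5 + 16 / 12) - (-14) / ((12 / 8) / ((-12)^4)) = 580597 / 3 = 193532.33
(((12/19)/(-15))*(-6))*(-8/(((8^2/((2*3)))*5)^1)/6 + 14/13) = 1641/6175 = 0.27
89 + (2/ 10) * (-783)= -67.60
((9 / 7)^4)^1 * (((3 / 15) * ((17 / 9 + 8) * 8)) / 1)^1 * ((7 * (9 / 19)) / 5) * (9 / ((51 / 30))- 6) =-56057184 / 2769725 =-20.24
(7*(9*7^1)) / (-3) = -147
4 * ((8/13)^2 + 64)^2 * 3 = 1420492800/28561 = 49735.40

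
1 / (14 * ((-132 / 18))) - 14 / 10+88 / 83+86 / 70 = 112363 / 127820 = 0.88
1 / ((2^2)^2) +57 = 913 / 16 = 57.06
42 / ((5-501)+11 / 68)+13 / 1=145155 / 11239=12.92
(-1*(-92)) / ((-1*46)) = -2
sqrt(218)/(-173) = -sqrt(218)/173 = -0.09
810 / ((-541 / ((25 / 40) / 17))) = -2025 / 36788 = -0.06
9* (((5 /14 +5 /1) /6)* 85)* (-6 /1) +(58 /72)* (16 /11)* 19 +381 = -5121203 /1386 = -3694.95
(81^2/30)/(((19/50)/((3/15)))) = 2187/19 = 115.11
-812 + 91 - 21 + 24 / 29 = -21494 / 29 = -741.17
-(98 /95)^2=-9604 /9025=-1.06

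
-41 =-41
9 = 9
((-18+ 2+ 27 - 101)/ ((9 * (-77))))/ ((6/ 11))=5/ 21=0.24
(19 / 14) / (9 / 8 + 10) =76 / 623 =0.12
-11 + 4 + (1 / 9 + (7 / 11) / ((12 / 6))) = -1301 / 198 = -6.57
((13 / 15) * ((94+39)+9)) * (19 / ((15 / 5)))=35074 / 45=779.42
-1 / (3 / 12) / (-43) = 4 / 43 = 0.09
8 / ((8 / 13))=13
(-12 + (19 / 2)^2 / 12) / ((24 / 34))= -6.35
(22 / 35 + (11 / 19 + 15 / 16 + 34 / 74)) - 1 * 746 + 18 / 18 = -292266269 / 393680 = -742.40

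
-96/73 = -1.32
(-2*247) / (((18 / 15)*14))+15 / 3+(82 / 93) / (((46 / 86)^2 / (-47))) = -38857873 / 229586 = -169.25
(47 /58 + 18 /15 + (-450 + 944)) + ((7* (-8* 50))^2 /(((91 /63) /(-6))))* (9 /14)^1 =-78924530041 /3770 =-20934888.61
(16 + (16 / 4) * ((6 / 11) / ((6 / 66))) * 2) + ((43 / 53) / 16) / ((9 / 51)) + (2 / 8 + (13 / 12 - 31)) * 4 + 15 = -100181 / 2544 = -39.38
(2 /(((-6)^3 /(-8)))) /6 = 1 /81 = 0.01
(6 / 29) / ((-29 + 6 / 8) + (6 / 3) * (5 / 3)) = -72 / 8671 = -0.01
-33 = -33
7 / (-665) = -1 / 95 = -0.01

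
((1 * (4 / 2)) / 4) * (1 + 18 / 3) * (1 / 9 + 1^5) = 35 / 9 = 3.89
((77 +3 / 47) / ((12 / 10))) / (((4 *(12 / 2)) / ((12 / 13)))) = 9055 / 3666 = 2.47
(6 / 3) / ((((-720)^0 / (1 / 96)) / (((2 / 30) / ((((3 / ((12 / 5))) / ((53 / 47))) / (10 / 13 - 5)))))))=-583 / 109980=-0.01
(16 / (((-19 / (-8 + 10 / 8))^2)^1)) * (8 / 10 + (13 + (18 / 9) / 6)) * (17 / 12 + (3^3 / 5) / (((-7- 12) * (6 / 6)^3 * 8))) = 13518657 / 342950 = 39.42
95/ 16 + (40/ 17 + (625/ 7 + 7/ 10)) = 935589/ 9520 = 98.28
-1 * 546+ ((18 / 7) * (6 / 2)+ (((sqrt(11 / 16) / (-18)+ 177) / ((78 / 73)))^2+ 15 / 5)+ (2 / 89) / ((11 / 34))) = 5815456118097767 / 216139891968-314411 * sqrt(11) / 73008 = 26891.70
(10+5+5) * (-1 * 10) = -200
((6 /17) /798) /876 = 1 /1980636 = 0.00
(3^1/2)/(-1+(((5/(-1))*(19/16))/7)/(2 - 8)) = -1008/577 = -1.75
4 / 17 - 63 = -1067 / 17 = -62.76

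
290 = 290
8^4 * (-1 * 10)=-40960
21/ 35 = 3/ 5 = 0.60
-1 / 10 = -0.10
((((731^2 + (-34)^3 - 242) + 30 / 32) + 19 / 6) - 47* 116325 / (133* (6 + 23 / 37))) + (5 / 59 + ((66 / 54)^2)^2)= 19722188417913425 / 40363586928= 488613.37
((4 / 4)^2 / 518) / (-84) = -1 / 43512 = -0.00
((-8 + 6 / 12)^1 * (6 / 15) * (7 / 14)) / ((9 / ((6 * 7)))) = -7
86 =86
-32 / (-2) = 16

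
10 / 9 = 1.11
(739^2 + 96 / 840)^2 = 365354132549121 / 1225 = 298248271468.67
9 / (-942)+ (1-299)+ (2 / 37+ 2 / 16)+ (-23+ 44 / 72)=-133931119 / 418248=-320.22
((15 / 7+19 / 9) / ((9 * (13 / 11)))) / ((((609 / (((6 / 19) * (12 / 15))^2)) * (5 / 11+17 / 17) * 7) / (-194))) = -25164128 / 31509857925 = -0.00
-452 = -452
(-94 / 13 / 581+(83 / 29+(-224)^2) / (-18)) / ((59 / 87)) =-10991076479 / 2673762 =-4110.72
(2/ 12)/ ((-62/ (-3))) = 1/ 124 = 0.01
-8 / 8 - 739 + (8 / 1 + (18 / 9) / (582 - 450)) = -48311 / 66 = -731.98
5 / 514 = 0.01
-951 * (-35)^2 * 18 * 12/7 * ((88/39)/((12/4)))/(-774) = 19527200/559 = 34932.38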